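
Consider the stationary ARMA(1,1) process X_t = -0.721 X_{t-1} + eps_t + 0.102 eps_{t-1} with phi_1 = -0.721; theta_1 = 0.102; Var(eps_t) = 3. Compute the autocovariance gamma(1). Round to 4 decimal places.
\gamma(1) = -3.5830

Multiply the model equation by X_{t-k} and take expectations. With theta_0 = psi_0 = 1 and psi_j the MA(infinity) weights, this gives
  gamma(k) - sum_i phi_i gamma(k-i) = c_k,
  c_k = sigma^2 * sum_{j=k..q} theta_j psi_{j-k}   (c_k = 0 for k > q),
using gamma(-m) = gamma(m).
psi-weights needed (psi_j = theta_j + sum_i phi_i psi_{j-i}):
  psi_1 = theta_1 + phi_1 = 0.102 + (-0.721) = -0.619
Right-hand sides:
  c_0 = sigma^2 (1 + theta_1 psi_1) = 3 * (1 + (0.102)(-0.619)) = 3 * 0.936862 = 2.810586
  c_1 = sigma^2 theta_1 = 3 * (0.102) = 0.306
  c_2 = 0
Equations for k = 0 and k = 1 (AR order 1):
  gamma(0) = phi_1 gamma(1) + c_0
  gamma(1) = phi_1 gamma(0) + c_1
Substituting the second into the first: gamma(0) (1 - phi_1^2) = c_0 + phi_1 c_1, so
  gamma(0) = (c_0 + phi_1 c_1) / (1 - phi_1^2) = (2.810586 + (-0.721)(0.306)) / (1 - (-0.721)^2) = 2.58996 / 0.480159 = 5.393963.
  gamma(1) = phi_1 gamma(0) + c_1 = (-0.721)(5.393963) + (0.306) = -3.583048.
Therefore gamma(1) = -3.5830 (to 4 decimal places).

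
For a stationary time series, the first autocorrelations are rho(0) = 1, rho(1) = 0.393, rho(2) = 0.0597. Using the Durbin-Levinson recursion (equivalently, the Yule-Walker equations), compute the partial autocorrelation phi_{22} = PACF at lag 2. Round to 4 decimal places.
\phi_{22} = -0.1121

The PACF at lag k is phi_{kk}, the last component of the solution
to the Yule-Walker system G_k phi = r_k where
  (G_k)_{ij} = rho(|i - j|), (r_k)_i = rho(i), i,j = 1..k.
Equivalently, Durbin-Levinson gives phi_{kk} iteratively:
  phi_{11} = rho(1)
  phi_{kk} = [rho(k) - sum_{j=1..k-1} phi_{k-1,j} rho(k-j)]
            / [1 - sum_{j=1..k-1} phi_{k-1,j} rho(j)],
  phi_{k,j} = phi_{k-1,j} - phi_{kk} phi_{k-1,k-j},  j = 1..k-1.
Step k = 1:
  phi_11 = rho(1) = 0.393.
Step k = 2:
  phi_22 = [rho(2) - phi_11 rho(1)] / [1 - phi_11 rho(1)] = [0.0597 - (0.393)(0.393)] / [1 - (0.393)(0.393)]
         = -0.094749 / 0.845551 = -0.1121.
Therefore phi_{22} = -0.1121.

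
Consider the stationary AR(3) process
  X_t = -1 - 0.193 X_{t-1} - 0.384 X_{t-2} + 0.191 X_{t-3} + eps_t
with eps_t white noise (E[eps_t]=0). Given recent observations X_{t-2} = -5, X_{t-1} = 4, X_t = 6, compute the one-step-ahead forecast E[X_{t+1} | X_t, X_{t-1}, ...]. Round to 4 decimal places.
E[X_{t+1} \mid \mathcal F_t] = -4.6490

For an AR(p) model X_t = c + sum_i phi_i X_{t-i} + eps_t, the
one-step-ahead conditional mean is
  E[X_{t+1} | X_t, ...] = c + sum_i phi_i X_{t+1-i}.
Substitute known values:
  E[X_{t+1} | ...] = -1 + (-0.193) * (6) + (-0.384) * (4) + (0.191) * (-5)
                   = -4.6490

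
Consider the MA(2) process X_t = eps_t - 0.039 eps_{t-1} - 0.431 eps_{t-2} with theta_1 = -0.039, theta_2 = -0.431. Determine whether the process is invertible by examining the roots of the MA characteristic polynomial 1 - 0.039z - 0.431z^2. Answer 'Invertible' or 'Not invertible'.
\text{Invertible}

The MA(q) characteristic polynomial is P(z) = 1 - 0.039z - 0.431z^2.
Invertibility requires all roots to lie outside the unit circle, i.e. |z| > 1 for every root.
Set 1 + (-0.039) z + (-0.431) z^2 = 0, i.e. a z^2 + b z + c = 0 with a = -0.431, b = -0.039, c = 1.
Discriminant D = b^2 - 4ac = (-0.039)^2 - 4*(-0.431)*1 = 0.001521 - (-1.724) = 1.725521.
D >= 0, so the roots are real: z = (-b +/- sqrt(D)) / (2a) = (0.039 +/- 1.313591) / (-0.862).
  z_1 = (0.039 + 1.313591) / (-0.862) = -1.5691,   |z_1| = 1.5691.
  z_2 = (0.039 - 1.313591) / (-0.862) = 1.4786,   |z_2| = 1.4786.
Moduli of all roots: 1.5691, 1.4786.
All moduli strictly greater than 1? Yes.
Verdict: Invertible.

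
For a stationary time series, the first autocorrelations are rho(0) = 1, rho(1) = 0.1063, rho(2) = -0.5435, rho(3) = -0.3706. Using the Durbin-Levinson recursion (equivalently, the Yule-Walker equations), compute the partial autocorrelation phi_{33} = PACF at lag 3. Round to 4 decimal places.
\phi_{33} = -0.3259

The PACF at lag k is phi_{kk}, the last component of the solution
to the Yule-Walker system G_k phi = r_k where
  (G_k)_{ij} = rho(|i - j|), (r_k)_i = rho(i), i,j = 1..k.
Equivalently, Durbin-Levinson gives phi_{kk} iteratively:
  phi_{11} = rho(1)
  phi_{kk} = [rho(k) - sum_{j=1..k-1} phi_{k-1,j} rho(k-j)]
            / [1 - sum_{j=1..k-1} phi_{k-1,j} rho(j)],
  phi_{k,j} = phi_{k-1,j} - phi_{kk} phi_{k-1,k-j},  j = 1..k-1.
Step k = 1:
  phi_11 = rho(1) = 0.1063.
Step k = 2:
  phi_22 = [rho(2) - phi_11 rho(1)] / [1 - phi_11 rho(1)] = [-0.5435 - (0.1063)(0.1063)] / [1 - (0.1063)(0.1063)]
         = -0.55479969 / 0.98870031 = -0.56114.
  Update: phi_21 = phi_11 - phi_22 phi_11 = 0.1063 - (-0.56114)(0.1063) = 0.165949.
Step k = 3:
  phi_33 = [rho(3) - phi_21 rho(2) - phi_22 rho(1)] / [1 - phi_21 rho(1) - phi_22 rho(2)]
    numerator   = -0.3706 - (0.165949)(-0.5435) - (-0.56114)(0.1063) = -0.22075737
    denominator = 1 - (0.165949)(0.1063) - (-0.56114)(-0.5435) = 0.67737979
  phi_33 = -0.22075737 / 0.67737979 = -0.3259.
Therefore phi_{33} = -0.3259.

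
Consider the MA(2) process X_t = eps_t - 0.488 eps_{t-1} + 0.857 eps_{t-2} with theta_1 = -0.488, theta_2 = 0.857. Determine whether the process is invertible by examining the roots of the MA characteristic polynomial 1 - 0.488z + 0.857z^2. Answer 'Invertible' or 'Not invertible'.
\text{Invertible}

The MA(q) characteristic polynomial is P(z) = 1 - 0.488z + 0.857z^2.
Invertibility requires all roots to lie outside the unit circle, i.e. |z| > 1 for every root.
Set 1 + (-0.488) z + (0.857) z^2 = 0, i.e. a z^2 + b z + c = 0 with a = 0.857, b = -0.488, c = 1.
Discriminant D = b^2 - 4ac = (-0.488)^2 - 4*(0.857)*1 = 0.238144 - (3.428) = -3.189856.
D < 0, so the roots are the complex-conjugate pair z = (-b +/- i sqrt(-D)) / (2a) = 0.2847 +/- 1.042i.
For a conjugate pair |z|^2 = z * conj(z) = (product of roots) = c/a = 1/(0.857) = 1.166861, so |z| = sqrt(1.166861) = 1.0802 for both roots.
Moduli of all roots: 1.0802, 1.0802.
All moduli strictly greater than 1? Yes.
Verdict: Invertible.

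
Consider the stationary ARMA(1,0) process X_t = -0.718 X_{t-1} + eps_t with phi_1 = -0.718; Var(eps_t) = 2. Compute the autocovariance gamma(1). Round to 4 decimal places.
\gamma(1) = -2.9640

Multiply the model equation by X_{t-k} and take expectations. With theta_0 = psi_0 = 1 and psi_j the MA(infinity) weights, this gives
  gamma(k) - sum_i phi_i gamma(k-i) = c_k,
  c_k = sigma^2 * sum_{j=k..q} theta_j psi_{j-k}   (c_k = 0 for k > q),
using gamma(-m) = gamma(m).
Pure AR (q = 0): c_0 = sigma^2 = 2, c_k = 0 for k >= 1.
Equations for k = 0 and k = 1 (AR order 1):
  gamma(0) = phi_1 gamma(1) + c_0
  gamma(1) = phi_1 gamma(0) + c_1
Substituting the second into the first: gamma(0) (1 - phi_1^2) = c_0 + phi_1 c_1, so
  gamma(0) = c_0 / (1 - phi_1^2) = 2 / (1 - (-0.718)^2) = 2 / 0.484476 = 4.128171.
  gamma(1) = phi_1 gamma(0) = (-0.718)(4.128171) = -2.964027.
Therefore gamma(1) = -2.9640 (to 4 decimal places).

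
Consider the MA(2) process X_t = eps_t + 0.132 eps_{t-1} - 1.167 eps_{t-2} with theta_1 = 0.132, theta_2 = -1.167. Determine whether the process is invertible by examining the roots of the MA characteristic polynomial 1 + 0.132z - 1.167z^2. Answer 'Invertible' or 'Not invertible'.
\text{Not invertible}

The MA(q) characteristic polynomial is P(z) = 1 + 0.132z - 1.167z^2.
Invertibility requires all roots to lie outside the unit circle, i.e. |z| > 1 for every root.
Set 1 + (0.132) z + (-1.167) z^2 = 0, i.e. a z^2 + b z + c = 0 with a = -1.167, b = 0.132, c = 1.
Discriminant D = b^2 - 4ac = (0.132)^2 - 4*(-1.167)*1 = 0.017424 - (-4.668) = 4.685424.
D >= 0, so the roots are real: z = (-b +/- sqrt(D)) / (2a) = (-0.132 +/- 2.164584) / (-2.334).
  z_1 = (-0.132 + 2.164584) / (-2.334) = -0.8709,   |z_1| = 0.8709.
  z_2 = (-0.132 - 2.164584) / (-2.334) = 0.984,   |z_2| = 0.984.
Moduli of all roots: 0.8709, 0.9840.
All moduli strictly greater than 1? No.
Verdict: Not invertible.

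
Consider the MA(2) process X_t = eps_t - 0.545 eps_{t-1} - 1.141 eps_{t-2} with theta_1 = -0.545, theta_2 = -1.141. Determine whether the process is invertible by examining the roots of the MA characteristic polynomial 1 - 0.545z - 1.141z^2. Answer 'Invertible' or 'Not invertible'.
\text{Not invertible}

The MA(q) characteristic polynomial is P(z) = 1 - 0.545z - 1.141z^2.
Invertibility requires all roots to lie outside the unit circle, i.e. |z| > 1 for every root.
Set 1 + (-0.545) z + (-1.141) z^2 = 0, i.e. a z^2 + b z + c = 0 with a = -1.141, b = -0.545, c = 1.
Discriminant D = b^2 - 4ac = (-0.545)^2 - 4*(-1.141)*1 = 0.297025 - (-4.564) = 4.861025.
D >= 0, so the roots are real: z = (-b +/- sqrt(D)) / (2a) = (0.545 +/- 2.204773) / (-2.282).
  z_1 = (0.545 + 2.204773) / (-2.282) = -1.205,   |z_1| = 1.205.
  z_2 = (0.545 - 2.204773) / (-2.282) = 0.7273,   |z_2| = 0.7273.
Moduli of all roots: 1.2050, 0.7273.
All moduli strictly greater than 1? No.
Verdict: Not invertible.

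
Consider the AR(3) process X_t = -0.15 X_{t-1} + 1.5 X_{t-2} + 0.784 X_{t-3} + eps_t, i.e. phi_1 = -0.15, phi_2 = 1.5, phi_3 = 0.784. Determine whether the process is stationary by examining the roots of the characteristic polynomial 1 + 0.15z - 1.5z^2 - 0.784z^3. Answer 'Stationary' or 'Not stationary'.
\text{Not stationary}

The AR(p) characteristic polynomial is P(z) = 1 + 0.15z - 1.5z^2 - 0.784z^3.
Stationarity requires all roots to lie outside the unit circle, i.e. |z| > 1 for every root.
Degree 3: look for a simple real root z0 first, then factor out (1 - z/z0) and solve the remaining quadratic.
Testing z0 = -1.25: P(-1.25) = 1 + (0.15)(-1.25) + (-1.5)(-1.25)^2 + (-0.784)(-1.25)^3
  = 1 + (-0.1875) + (-2.34375) + (1.53125) = 0.  So z_0 = -1.25 is a root, |z_0| = 1.25.
Divide out the factor (1 + 0.8 z) = (1 - z/z0) (since 1/z0 = -0.8):
  P(z) = (1 + 0.8 z)(1 + (-0.65) z + (-0.98) z^2)
  [check: z-coef -0.65 - (-0.8) = 0.15; z^2-coef -0.98 - (-0.8)(-0.65) = -1.5; z^3-coef -(-0.8)(-0.98) = -0.784.]
Remaining roots from the quadratic factor 1 + (-0.65) z + (-0.98) z^2:
  Set 1 + (-0.65) z + (-0.98) z^2 = 0, i.e. a z^2 + b z + c = 0 with a = -0.98, b = -0.65, c = 1.
  Discriminant D = b^2 - 4ac = (-0.65)^2 - 4*(-0.98)*1 = 0.4225 - (-3.92) = 4.3425.
  D >= 0, so the roots are real: z = (-b +/- sqrt(D)) / (2a) = (0.65 +/- 2.083867) / (-1.96).
    z_1 = (0.65 + 2.083867) / (-1.96) = -1.3948,   |z_1| = 1.3948.
    z_2 = (0.65 - 2.083867) / (-1.96) = 0.7316,   |z_2| = 0.7316.
Moduli of all roots: 1.2500, 1.3948, 0.7316.
All moduli strictly greater than 1? No.
Verdict: Not stationary.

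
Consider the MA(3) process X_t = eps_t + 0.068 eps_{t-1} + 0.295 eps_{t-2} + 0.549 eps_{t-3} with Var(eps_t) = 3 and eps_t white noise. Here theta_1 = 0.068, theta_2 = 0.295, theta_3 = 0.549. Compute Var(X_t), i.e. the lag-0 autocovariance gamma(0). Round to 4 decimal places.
\gamma(0) = 4.1792

For an MA(q) process X_t = eps_t + sum_i theta_i eps_{t-i} with
Var(eps_t) = sigma^2, the variance is
  gamma(0) = sigma^2 * (1 + sum_i theta_i^2).
  sum_i theta_i^2 = (0.068)^2 + (0.295)^2 + (0.549)^2 = 0.004624 + 0.087025 + 0.301401 = 0.39305.
  gamma(0) = 3 * (1 + 0.39305) = 3 * 1.39305 = 4.17915, which rounds to 4.1792.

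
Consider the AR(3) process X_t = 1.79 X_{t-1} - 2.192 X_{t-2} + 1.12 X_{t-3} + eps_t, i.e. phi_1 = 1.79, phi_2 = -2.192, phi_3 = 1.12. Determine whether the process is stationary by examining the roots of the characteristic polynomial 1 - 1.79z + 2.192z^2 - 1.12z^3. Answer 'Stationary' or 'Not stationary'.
\text{Not stationary}

The AR(p) characteristic polynomial is P(z) = 1 - 1.79z + 2.192z^2 - 1.12z^3.
Stationarity requires all roots to lie outside the unit circle, i.e. |z| > 1 for every root.
Degree 3: look for a simple real root z0 first, then factor out (1 - z/z0) and solve the remaining quadratic.
Testing z0 = 1.25: P(1.25) = 1 + (-1.79)(1.25) + (2.192)(1.25)^2 + (-1.12)(1.25)^3
  = 1 + (-2.2375) + (3.425) + (-2.1875) = 0.  So z_0 = 1.25 is a root, |z_0| = 1.25.
Divide out the factor (1 - 0.8 z) = (1 - z/z0) (since 1/z0 = 0.8):
  P(z) = (1 - 0.8 z)(1 + (-0.99) z + (1.4) z^2)
  [check: z-coef -0.99 - (0.8) = -1.79; z^2-coef 1.4 - (0.8)(-0.99) = 2.192; z^3-coef -(0.8)(1.4) = -1.12.]
Remaining roots from the quadratic factor 1 + (-0.99) z + (1.4) z^2:
  Set 1 + (-0.99) z + (1.4) z^2 = 0, i.e. a z^2 + b z + c = 0 with a = 1.4, b = -0.99, c = 1.
  Discriminant D = b^2 - 4ac = (-0.99)^2 - 4*(1.4)*1 = 0.9801 - (5.6) = -4.6199.
  D < 0, so the roots are the complex-conjugate pair z = (-b +/- i sqrt(-D)) / (2a) = 0.3536 +/- 0.7676i.
  For a conjugate pair |z|^2 = z * conj(z) = (product of roots) = c/a = 1/(1.4) = 0.714286, so |z| = sqrt(0.714286) = 0.8452 for both roots.
Moduli of all roots: 1.2500, 0.8452, 0.8452.
All moduli strictly greater than 1? No.
Verdict: Not stationary.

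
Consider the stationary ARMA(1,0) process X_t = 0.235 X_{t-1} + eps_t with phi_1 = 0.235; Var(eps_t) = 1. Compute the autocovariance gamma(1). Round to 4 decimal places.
\gamma(1) = 0.2487

Multiply the model equation by X_{t-k} and take expectations. With theta_0 = psi_0 = 1 and psi_j the MA(infinity) weights, this gives
  gamma(k) - sum_i phi_i gamma(k-i) = c_k,
  c_k = sigma^2 * sum_{j=k..q} theta_j psi_{j-k}   (c_k = 0 for k > q),
using gamma(-m) = gamma(m).
Pure AR (q = 0): c_0 = sigma^2 = 1, c_k = 0 for k >= 1.
Equations for k = 0 and k = 1 (AR order 1):
  gamma(0) = phi_1 gamma(1) + c_0
  gamma(1) = phi_1 gamma(0) + c_1
Substituting the second into the first: gamma(0) (1 - phi_1^2) = c_0 + phi_1 c_1, so
  gamma(0) = c_0 / (1 - phi_1^2) = 1 / (1 - (0.235)^2) = 1 / 0.944775 = 1.058453.
  gamma(1) = phi_1 gamma(0) = (0.235)(1.058453) = 0.248736.
Therefore gamma(1) = 0.2487 (to 4 decimal places).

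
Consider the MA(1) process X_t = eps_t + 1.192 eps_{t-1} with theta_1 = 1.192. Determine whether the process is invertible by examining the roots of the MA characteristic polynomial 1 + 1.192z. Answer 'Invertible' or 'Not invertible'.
\text{Not invertible}

The MA(q) characteristic polynomial is P(z) = 1 + 1.192z.
Invertibility requires all roots to lie outside the unit circle, i.e. |z| > 1 for every root.
This is linear in z: 1 + (1.192) z = 0  =>  z = -1/(1.192) = -0.838926,  |z| = 0.838926.
Moduli of all roots: 0.8389.
All moduli strictly greater than 1? No.
Verdict: Not invertible.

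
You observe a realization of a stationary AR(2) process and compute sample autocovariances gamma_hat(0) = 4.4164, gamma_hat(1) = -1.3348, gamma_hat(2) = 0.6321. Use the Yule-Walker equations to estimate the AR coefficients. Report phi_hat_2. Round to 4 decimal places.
\hat\phi_{2} = 0.0570

The Yule-Walker equations for an AR(p) process read, in matrix form,
  Gamma_p phi = r_p,   with   (Gamma_p)_{ij} = gamma(|i - j|),
                       (r_p)_i = gamma(i),   i,j = 1..p.
Substitute the sample gammas (Toeplitz matrix and right-hand side of size 2):
  Gamma_p = [[4.4164, -1.3348], [-1.3348, 4.4164]]
  r_p     = [-1.3348, 0.6321]
Written out:
  4.4164 phi_1 - 1.3348 phi_2 = -1.3348
  -1.3348 phi_1 + 4.4164 phi_2 = 0.6321
Solve by Cramer's rule:
  det = gamma(0)^2 - gamma(1)^2 = (4.4164)^2 - (-1.3348)^2 = 19.50458896 - 1.78169104 = 17.72289792
  phi_hat_1 = [gamma(1) gamma(0) - gamma(1) gamma(2)] / det = [(-1.3348)(4.4164) - (-1.3348)(0.6321)] / 17.72289792 = -5.05128364 / 17.72289792 = -0.285
  phi_hat_2 = [gamma(0) gamma(2) - gamma(1)^2] / det = [(4.4164)(0.6321) - (-1.3348)^2] / 17.72289792 = 1.0099154 / 17.72289792 = 0.057
So phi_hat = [-0.2850, 0.0570].
Therefore phi_hat_2 = 0.0570.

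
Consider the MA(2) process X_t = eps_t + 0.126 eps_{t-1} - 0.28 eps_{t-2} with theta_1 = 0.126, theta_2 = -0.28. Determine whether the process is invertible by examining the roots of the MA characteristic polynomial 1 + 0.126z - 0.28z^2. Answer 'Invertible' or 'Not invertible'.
\text{Invertible}

The MA(q) characteristic polynomial is P(z) = 1 + 0.126z - 0.28z^2.
Invertibility requires all roots to lie outside the unit circle, i.e. |z| > 1 for every root.
Set 1 + (0.126) z + (-0.28) z^2 = 0, i.e. a z^2 + b z + c = 0 with a = -0.28, b = 0.126, c = 1.
Discriminant D = b^2 - 4ac = (0.126)^2 - 4*(-0.28)*1 = 0.015876 - (-1.12) = 1.135876.
D >= 0, so the roots are real: z = (-b +/- sqrt(D)) / (2a) = (-0.126 +/- 1.065775) / (-0.56).
  z_1 = (-0.126 + 1.065775) / (-0.56) = -1.6782,   |z_1| = 1.6782.
  z_2 = (-0.126 - 1.065775) / (-0.56) = 2.1282,   |z_2| = 2.1282.
Moduli of all roots: 1.6782, 2.1282.
All moduli strictly greater than 1? Yes.
Verdict: Invertible.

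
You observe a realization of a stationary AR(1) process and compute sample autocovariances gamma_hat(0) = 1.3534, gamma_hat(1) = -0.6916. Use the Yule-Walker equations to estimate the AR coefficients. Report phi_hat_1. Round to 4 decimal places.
\hat\phi_{1} = -0.5110

The Yule-Walker equations for an AR(p) process read, in matrix form,
  Gamma_p phi = r_p,   with   (Gamma_p)_{ij} = gamma(|i - j|),
                       (r_p)_i = gamma(i),   i,j = 1..p.
Substitute the sample gammas (Toeplitz matrix and right-hand side of size 1):
  Gamma_p = [[1.3534]]
  r_p     = [-0.6916]
With p = 1 this is the single equation gamma(0) phi_1 = gamma(1):
  phi_hat_1 = gamma(1) / gamma(0) = -0.6916 / 1.3534 = -0.5110.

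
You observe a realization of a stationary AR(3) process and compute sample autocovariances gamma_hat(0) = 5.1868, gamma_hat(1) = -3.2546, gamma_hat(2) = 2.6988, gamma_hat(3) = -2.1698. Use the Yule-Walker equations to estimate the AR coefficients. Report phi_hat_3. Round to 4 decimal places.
\hat\phi_{3} = -0.0500

The Yule-Walker equations for an AR(p) process read, in matrix form,
  Gamma_p phi = r_p,   with   (Gamma_p)_{ij} = gamma(|i - j|),
                       (r_p)_i = gamma(i),   i,j = 1..p.
Substitute the sample gammas (Toeplitz matrix and right-hand side of size 3):
  Gamma_p = [[5.1868, -3.2546, 2.6988], [-3.2546, 5.1868, -3.2546], [2.6988, -3.2546, 5.1868]]
  r_p     = [-3.2546, 2.6988, -2.1698]
Written out (R1..R3):
  (R1) 5.1868 phi_1 - 3.2546 phi_2 + 2.6988 phi_3 = -3.2546
  (R2) -3.2546 phi_1 + 5.1868 phi_2 - 3.2546 phi_3 = 2.6988
  (R3) 2.6988 phi_1 - 3.2546 phi_2 + 5.1868 phi_3 = -2.1698
Gaussian elimination:
  R2 <- R2 - (-3.2546/5.1868) R1 = R2 - (-0.627477) R1:  3.144612 phi_2 - 1.561164 phi_3 = 0.656612
  R3 <- R3 - (2.6988/5.1868) R1 = R3 - (0.520321) R1:  -1.561164 phi_2 + 3.782558 phi_3 = -0.476364
  R3 <- R3 - (-1.561164/3.144612) R2 = R3 - (-0.496457) R2:  3.007508 phi_3 = -0.150384
Back-substitution:
  phi_hat_3 = -0.150384 / 3.007508 = -0.050003
  phi_hat_2 = (0.656612 - (-1.561164)(-0.050003)) / 3.144612 = 0.183981
  phi_hat_1 = (-3.2546 - (-3.2546)(0.183981) - (2.6988)(-0.050003)) / 5.1868 = -0.486016
So phi_hat = [-0.4860, 0.1840, -0.0500].
Therefore phi_hat_3 = -0.0500.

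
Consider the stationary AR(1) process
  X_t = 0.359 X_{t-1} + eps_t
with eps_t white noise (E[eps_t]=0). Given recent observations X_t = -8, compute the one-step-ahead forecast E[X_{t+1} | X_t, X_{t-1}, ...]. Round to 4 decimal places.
E[X_{t+1} \mid \mathcal F_t] = -2.8720

For an AR(p) model X_t = c + sum_i phi_i X_{t-i} + eps_t, the
one-step-ahead conditional mean is
  E[X_{t+1} | X_t, ...] = c + sum_i phi_i X_{t+1-i}.
Substitute known values:
  E[X_{t+1} | ...] = (0.359) * (-8)
                   = -2.8720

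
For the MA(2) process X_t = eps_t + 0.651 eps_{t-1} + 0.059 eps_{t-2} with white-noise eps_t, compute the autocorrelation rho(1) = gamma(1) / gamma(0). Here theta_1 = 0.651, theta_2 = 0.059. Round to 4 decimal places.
\rho(1) = 0.4830

For an MA(q) process with theta_0 = 1, the autocovariance is
  gamma(k) = sigma^2 * sum_{i=0..q-k} theta_i * theta_{i+k},
and rho(k) = gamma(k) / gamma(0). Sigma^2 cancels.
  numerator   = (1)*(0.651) + (0.651)*(0.059) = 0.689409.
  denominator = (1)^2 + (0.651)^2 + (0.059)^2 = 1.427282.
  rho(1) = 0.689409 / 1.427282 = 0.4830.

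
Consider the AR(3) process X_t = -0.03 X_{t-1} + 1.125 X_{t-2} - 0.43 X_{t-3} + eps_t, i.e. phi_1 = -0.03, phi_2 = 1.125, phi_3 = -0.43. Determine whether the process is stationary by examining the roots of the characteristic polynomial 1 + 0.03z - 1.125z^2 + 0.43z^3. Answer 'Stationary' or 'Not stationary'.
\text{Not stationary}

The AR(p) characteristic polynomial is P(z) = 1 + 0.03z - 1.125z^2 + 0.43z^3.
Stationarity requires all roots to lie outside the unit circle, i.e. |z| > 1 for every root.
Degree 3: look for a simple real root z0 first, then factor out (1 - z/z0) and solve the remaining quadratic.
Testing z0 = 2: P(2) = 1 + (0.03)(2) + (-1.125)(2)^2 + (0.43)(2)^3
  = 1 + (0.06) + (-4.5) + (3.44) = 0.  So z_0 = 2 is a root, |z_0| = 2.
Divide out the factor (1 - 0.5 z) = (1 - z/z0) (since 1/z0 = 0.5):
  P(z) = (1 - 0.5 z)(1 + (0.53) z + (-0.86) z^2)
  [check: z-coef 0.53 - (0.5) = 0.03; z^2-coef -0.86 - (0.5)(0.53) = -1.125; z^3-coef -(0.5)(-0.86) = 0.43.]
Remaining roots from the quadratic factor 1 + (0.53) z + (-0.86) z^2:
  Set 1 + (0.53) z + (-0.86) z^2 = 0, i.e. a z^2 + b z + c = 0 with a = -0.86, b = 0.53, c = 1.
  Discriminant D = b^2 - 4ac = (0.53)^2 - 4*(-0.86)*1 = 0.2809 - (-3.44) = 3.7209.
  D >= 0, so the roots are real: z = (-b +/- sqrt(D)) / (2a) = (-0.53 +/- 1.928963) / (-1.72).
    z_1 = (-0.53 + 1.928963) / (-1.72) = -0.8134,   |z_1| = 0.8134.
    z_2 = (-0.53 - 1.928963) / (-1.72) = 1.4296,   |z_2| = 1.4296.
Moduli of all roots: 2.0000, 0.8134, 1.4296.
All moduli strictly greater than 1? No.
Verdict: Not stationary.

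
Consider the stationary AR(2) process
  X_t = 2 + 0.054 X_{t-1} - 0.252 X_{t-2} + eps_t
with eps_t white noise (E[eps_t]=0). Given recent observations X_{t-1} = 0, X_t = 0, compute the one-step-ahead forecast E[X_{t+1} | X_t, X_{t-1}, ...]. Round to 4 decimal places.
E[X_{t+1} \mid \mathcal F_t] = 2.0000

For an AR(p) model X_t = c + sum_i phi_i X_{t-i} + eps_t, the
one-step-ahead conditional mean is
  E[X_{t+1} | X_t, ...] = c + sum_i phi_i X_{t+1-i}.
Substitute known values:
  E[X_{t+1} | ...] = 2 + (0.054) * (0) + (-0.252) * (0)
                   = 2.0000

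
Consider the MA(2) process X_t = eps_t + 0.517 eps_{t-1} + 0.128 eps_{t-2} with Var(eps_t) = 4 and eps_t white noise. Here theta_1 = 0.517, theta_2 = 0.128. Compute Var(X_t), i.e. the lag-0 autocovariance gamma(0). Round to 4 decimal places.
\gamma(0) = 5.1347

For an MA(q) process X_t = eps_t + sum_i theta_i eps_{t-i} with
Var(eps_t) = sigma^2, the variance is
  gamma(0) = sigma^2 * (1 + sum_i theta_i^2).
  sum_i theta_i^2 = (0.517)^2 + (0.128)^2 = 0.267289 + 0.016384 = 0.283673.
  gamma(0) = 4 * (1 + 0.283673) = 4 * 1.283673 = 5.134692, which rounds to 5.1347.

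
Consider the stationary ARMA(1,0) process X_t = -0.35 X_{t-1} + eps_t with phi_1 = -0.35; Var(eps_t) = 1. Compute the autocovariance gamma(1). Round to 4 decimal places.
\gamma(1) = -0.3989

Multiply the model equation by X_{t-k} and take expectations. With theta_0 = psi_0 = 1 and psi_j the MA(infinity) weights, this gives
  gamma(k) - sum_i phi_i gamma(k-i) = c_k,
  c_k = sigma^2 * sum_{j=k..q} theta_j psi_{j-k}   (c_k = 0 for k > q),
using gamma(-m) = gamma(m).
Pure AR (q = 0): c_0 = sigma^2 = 1, c_k = 0 for k >= 1.
Equations for k = 0 and k = 1 (AR order 1):
  gamma(0) = phi_1 gamma(1) + c_0
  gamma(1) = phi_1 gamma(0) + c_1
Substituting the second into the first: gamma(0) (1 - phi_1^2) = c_0 + phi_1 c_1, so
  gamma(0) = c_0 / (1 - phi_1^2) = 1 / (1 - (-0.35)^2) = 1 / 0.8775 = 1.139601.
  gamma(1) = phi_1 gamma(0) = (-0.35)(1.139601) = -0.39886.
Therefore gamma(1) = -0.3989 (to 4 decimal places).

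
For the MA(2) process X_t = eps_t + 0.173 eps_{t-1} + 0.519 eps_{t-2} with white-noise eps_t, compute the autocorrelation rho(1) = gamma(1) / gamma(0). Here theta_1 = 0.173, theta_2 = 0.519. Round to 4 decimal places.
\rho(1) = 0.2023

For an MA(q) process with theta_0 = 1, the autocovariance is
  gamma(k) = sigma^2 * sum_{i=0..q-k} theta_i * theta_{i+k},
and rho(k) = gamma(k) / gamma(0). Sigma^2 cancels.
  numerator   = (1)*(0.173) + (0.173)*(0.519) = 0.262787.
  denominator = (1)^2 + (0.173)^2 + (0.519)^2 = 1.29929.
  rho(1) = 0.262787 / 1.29929 = 0.2023.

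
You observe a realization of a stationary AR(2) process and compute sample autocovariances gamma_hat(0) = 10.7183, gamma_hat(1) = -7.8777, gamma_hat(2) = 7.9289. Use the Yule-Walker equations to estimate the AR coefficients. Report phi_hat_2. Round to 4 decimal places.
\hat\phi_{2} = 0.4340

The Yule-Walker equations for an AR(p) process read, in matrix form,
  Gamma_p phi = r_p,   with   (Gamma_p)_{ij} = gamma(|i - j|),
                       (r_p)_i = gamma(i),   i,j = 1..p.
Substitute the sample gammas (Toeplitz matrix and right-hand side of size 2):
  Gamma_p = [[10.7183, -7.8777], [-7.8777, 10.7183]]
  r_p     = [-7.8777, 7.9289]
Written out:
  10.7183 phi_1 - 7.8777 phi_2 = -7.8777
  -7.8777 phi_1 + 10.7183 phi_2 = 7.9289
Solve by Cramer's rule:
  det = gamma(0)^2 - gamma(1)^2 = (10.7183)^2 - (-7.8777)^2 = 114.88195489 - 62.05815729 = 52.8237976
  phi_hat_1 = [gamma(1) gamma(0) - gamma(1) gamma(2)] / det = [(-7.8777)(10.7183) - (-7.8777)(7.9289)] / 52.8237976 = -21.97405638 / 52.8237976 = -0.416
  phi_hat_2 = [gamma(0) gamma(2) - gamma(1)^2] / det = [(10.7183)(7.9289) - (-7.8777)^2] / 52.8237976 = 22.92617158 / 52.8237976 = 0.434
So phi_hat = [-0.4160, 0.4340].
Therefore phi_hat_2 = 0.4340.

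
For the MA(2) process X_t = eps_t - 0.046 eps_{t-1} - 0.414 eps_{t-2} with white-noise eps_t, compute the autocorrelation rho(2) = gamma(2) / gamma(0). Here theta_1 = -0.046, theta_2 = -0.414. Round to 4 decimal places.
\rho(2) = -0.3528

For an MA(q) process with theta_0 = 1, the autocovariance is
  gamma(k) = sigma^2 * sum_{i=0..q-k} theta_i * theta_{i+k},
and rho(k) = gamma(k) / gamma(0). Sigma^2 cancels.
  numerator   = (1)*(-0.414) = -0.414.
  denominator = (1)^2 + (-0.046)^2 + (-0.414)^2 = 1.173512.
  rho(2) = -0.414 / 1.173512 = -0.3528.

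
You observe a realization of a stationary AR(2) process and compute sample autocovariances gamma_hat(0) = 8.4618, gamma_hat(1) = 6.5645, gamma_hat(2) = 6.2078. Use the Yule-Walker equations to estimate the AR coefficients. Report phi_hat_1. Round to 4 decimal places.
\hat\phi_{1} = 0.5190

The Yule-Walker equations for an AR(p) process read, in matrix form,
  Gamma_p phi = r_p,   with   (Gamma_p)_{ij} = gamma(|i - j|),
                       (r_p)_i = gamma(i),   i,j = 1..p.
Substitute the sample gammas (Toeplitz matrix and right-hand side of size 2):
  Gamma_p = [[8.4618, 6.5645], [6.5645, 8.4618]]
  r_p     = [6.5645, 6.2078]
Written out:
  8.4618 phi_1 + 6.5645 phi_2 = 6.5645
  6.5645 phi_1 + 8.4618 phi_2 = 6.2078
Solve by Cramer's rule:
  det = gamma(0)^2 - gamma(1)^2 = (8.4618)^2 - (6.5645)^2 = 71.60205924 - 43.09266025 = 28.50939899
  phi_hat_1 = [gamma(1) gamma(0) - gamma(1) gamma(2)] / det = [(6.5645)(8.4618) - (6.5645)(6.2078)] / 28.50939899 = 14.796383 / 28.50939899 = 0.519
  phi_hat_2 = [gamma(0) gamma(2) - gamma(1)^2] / det = [(8.4618)(6.2078) - (6.5645)^2] / 28.50939899 = 9.43650179 / 28.50939899 = 0.331
So phi_hat = [0.5190, 0.3310].
Therefore phi_hat_1 = 0.5190.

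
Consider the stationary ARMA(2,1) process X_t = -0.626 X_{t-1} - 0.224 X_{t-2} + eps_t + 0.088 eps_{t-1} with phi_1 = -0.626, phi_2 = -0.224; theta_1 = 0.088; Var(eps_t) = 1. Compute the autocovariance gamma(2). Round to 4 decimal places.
\gamma(2) = 0.0808

Multiply the model equation by X_{t-k} and take expectations. With theta_0 = psi_0 = 1 and psi_j the MA(infinity) weights, this gives
  gamma(k) - sum_i phi_i gamma(k-i) = c_k,
  c_k = sigma^2 * sum_{j=k..q} theta_j psi_{j-k}   (c_k = 0 for k > q),
using gamma(-m) = gamma(m).
psi-weights needed (psi_j = theta_j + sum_i phi_i psi_{j-i}):
  psi_1 = theta_1 + phi_1 = 0.088 + (-0.626) = -0.538
Right-hand sides:
  c_0 = sigma^2 (1 + theta_1 psi_1) = 1 * (1 + (0.088)(-0.538)) = 1 * 0.952656 = 0.952656
  c_1 = sigma^2 theta_1 = 1 * (0.088) = 0.088
  c_2 = 0
Equations for k = 0, 1, 2 (AR order 2, c_2 = 0):
  (E0) gamma(0) = phi_1 gamma(1) + phi_2 gamma(2) + c_0
  (E1) gamma(1) = phi_1 gamma(0) + phi_2 gamma(1) + c_1
  (E2) gamma(2) = phi_1 gamma(1) + phi_2 gamma(0)
From (E1): gamma(1) = A gamma(0) + B with
  A = phi_1 / (1 - phi_2) = -0.626 / 1.224 = -0.511438,   B = c_1 / (1 - phi_2) = 0.088 / 1.224 = 0.071895.
Insert (E2) into (E0): gamma(0) (1 - phi_2^2) = phi_1 (1 + phi_2) gamma(1) + c_0.
  phi_1 (1 + phi_2) = (-0.626)(0.776) = -0.485776,   1 - phi_2^2 = 0.949824.
Replace gamma(1) by A gamma(0) + B and collect gamma(0):
  gamma(0) [0.949824 - (-0.485776)(-0.511438)] = (-0.485776)(0.071895) + 0.952656
  gamma(0) * 0.70138 = 0.917731
  gamma(0) = 0.917731 / 0.70138 = 1.308465.
  gamma(1) = A gamma(0) + B = (-0.511438)(1.308465) + (0.071895) = -0.597303.
  gamma(2) = phi_1 gamma(1) + phi_2 gamma(0) = (-0.626)(-0.597303) + (-0.224)(1.308465) = 0.080816.
Therefore gamma(2) = 0.0808 (to 4 decimal places).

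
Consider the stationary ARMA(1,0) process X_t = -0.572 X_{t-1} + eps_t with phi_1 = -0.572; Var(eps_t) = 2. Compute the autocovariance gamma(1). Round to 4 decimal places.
\gamma(1) = -1.7003

Multiply the model equation by X_{t-k} and take expectations. With theta_0 = psi_0 = 1 and psi_j the MA(infinity) weights, this gives
  gamma(k) - sum_i phi_i gamma(k-i) = c_k,
  c_k = sigma^2 * sum_{j=k..q} theta_j psi_{j-k}   (c_k = 0 for k > q),
using gamma(-m) = gamma(m).
Pure AR (q = 0): c_0 = sigma^2 = 2, c_k = 0 for k >= 1.
Equations for k = 0 and k = 1 (AR order 1):
  gamma(0) = phi_1 gamma(1) + c_0
  gamma(1) = phi_1 gamma(0) + c_1
Substituting the second into the first: gamma(0) (1 - phi_1^2) = c_0 + phi_1 c_1, so
  gamma(0) = c_0 / (1 - phi_1^2) = 2 / (1 - (-0.572)^2) = 2 / 0.672816 = 2.972581.
  gamma(1) = phi_1 gamma(0) = (-0.572)(2.972581) = -1.700316.
Therefore gamma(1) = -1.7003 (to 4 decimal places).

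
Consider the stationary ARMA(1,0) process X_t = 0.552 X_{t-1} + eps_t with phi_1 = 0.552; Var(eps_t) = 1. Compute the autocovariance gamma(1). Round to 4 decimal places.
\gamma(1) = 0.7939

Multiply the model equation by X_{t-k} and take expectations. With theta_0 = psi_0 = 1 and psi_j the MA(infinity) weights, this gives
  gamma(k) - sum_i phi_i gamma(k-i) = c_k,
  c_k = sigma^2 * sum_{j=k..q} theta_j psi_{j-k}   (c_k = 0 for k > q),
using gamma(-m) = gamma(m).
Pure AR (q = 0): c_0 = sigma^2 = 1, c_k = 0 for k >= 1.
Equations for k = 0 and k = 1 (AR order 1):
  gamma(0) = phi_1 gamma(1) + c_0
  gamma(1) = phi_1 gamma(0) + c_1
Substituting the second into the first: gamma(0) (1 - phi_1^2) = c_0 + phi_1 c_1, so
  gamma(0) = c_0 / (1 - phi_1^2) = 1 / (1 - (0.552)^2) = 1 / 0.695296 = 1.438236.
  gamma(1) = phi_1 gamma(0) = (0.552)(1.438236) = 0.793906.
Therefore gamma(1) = 0.7939 (to 4 decimal places).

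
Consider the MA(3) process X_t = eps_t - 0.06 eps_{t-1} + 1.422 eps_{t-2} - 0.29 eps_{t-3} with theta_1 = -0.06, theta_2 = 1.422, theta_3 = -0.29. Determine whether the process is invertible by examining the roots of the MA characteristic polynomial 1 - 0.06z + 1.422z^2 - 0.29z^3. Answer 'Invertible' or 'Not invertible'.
\text{Not invertible}

The MA(q) characteristic polynomial is P(z) = 1 - 0.06z + 1.422z^2 - 0.29z^3.
Invertibility requires all roots to lie outside the unit circle, i.e. |z| > 1 for every root.
Degree 3: look for a simple real root z0 first, then factor out (1 - z/z0) and solve the remaining quadratic.
Testing z0 = 5: P(5) = 1 + (-0.06)(5) + (1.422)(5)^2 + (-0.29)(5)^3
  = 1 + (-0.3) + (35.55) + (-36.25) = 0.  So z_0 = 5 is a root, |z_0| = 5.
Divide out the factor (1 - 0.2 z) = (1 - z/z0) (since 1/z0 = 0.2):
  P(z) = (1 - 0.2 z)(1 + (0.14) z + (1.45) z^2)
  [check: z-coef 0.14 - (0.2) = -0.06; z^2-coef 1.45 - (0.2)(0.14) = 1.422; z^3-coef -(0.2)(1.45) = -0.29.]
Remaining roots from the quadratic factor 1 + (0.14) z + (1.45) z^2:
  Set 1 + (0.14) z + (1.45) z^2 = 0, i.e. a z^2 + b z + c = 0 with a = 1.45, b = 0.14, c = 1.
  Discriminant D = b^2 - 4ac = (0.14)^2 - 4*(1.45)*1 = 0.0196 - (5.8) = -5.7804.
  D < 0, so the roots are the complex-conjugate pair z = (-b +/- i sqrt(-D)) / (2a) = -0.0483 +/- 0.8291i.
  For a conjugate pair |z|^2 = z * conj(z) = (product of roots) = c/a = 1/(1.45) = 0.689655, so |z| = sqrt(0.689655) = 0.8305 for both roots.
Moduli of all roots: 5.0000, 0.8305, 0.8305.
All moduli strictly greater than 1? No.
Verdict: Not invertible.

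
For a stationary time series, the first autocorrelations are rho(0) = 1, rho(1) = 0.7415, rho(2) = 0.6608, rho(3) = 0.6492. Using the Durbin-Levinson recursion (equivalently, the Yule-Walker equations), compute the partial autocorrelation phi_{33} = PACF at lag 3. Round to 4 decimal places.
\phi_{33} = 0.2299

The PACF at lag k is phi_{kk}, the last component of the solution
to the Yule-Walker system G_k phi = r_k where
  (G_k)_{ij} = rho(|i - j|), (r_k)_i = rho(i), i,j = 1..k.
Equivalently, Durbin-Levinson gives phi_{kk} iteratively:
  phi_{11} = rho(1)
  phi_{kk} = [rho(k) - sum_{j=1..k-1} phi_{k-1,j} rho(k-j)]
            / [1 - sum_{j=1..k-1} phi_{k-1,j} rho(j)],
  phi_{k,j} = phi_{k-1,j} - phi_{kk} phi_{k-1,k-j},  j = 1..k-1.
Step k = 1:
  phi_11 = rho(1) = 0.7415.
Step k = 2:
  phi_22 = [rho(2) - phi_11 rho(1)] / [1 - phi_11 rho(1)] = [0.6608 - (0.7415)(0.7415)] / [1 - (0.7415)(0.7415)]
         = 0.11097775 / 0.45017775 = 0.24652.
  Update: phi_21 = phi_11 - phi_22 phi_11 = 0.7415 - (0.24652)(0.7415) = 0.558706.
Step k = 3:
  phi_33 = [rho(3) - phi_21 rho(2) - phi_22 rho(1)] / [1 - phi_21 rho(1) - phi_22 rho(2)]
    numerator   = 0.6492 - (0.558706)(0.6608) - (0.24652)(0.7415) = 0.09721292
    denominator = 1 - (0.558706)(0.7415) - (0.24652)(0.6608) = 0.42281953
  phi_33 = 0.09721292 / 0.42281953 = 0.2299.
Therefore phi_{33} = 0.2299.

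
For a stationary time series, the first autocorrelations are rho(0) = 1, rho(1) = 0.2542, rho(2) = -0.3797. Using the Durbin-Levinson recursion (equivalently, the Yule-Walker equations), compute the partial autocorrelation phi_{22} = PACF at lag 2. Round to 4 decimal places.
\phi_{22} = -0.4750

The PACF at lag k is phi_{kk}, the last component of the solution
to the Yule-Walker system G_k phi = r_k where
  (G_k)_{ij} = rho(|i - j|), (r_k)_i = rho(i), i,j = 1..k.
Equivalently, Durbin-Levinson gives phi_{kk} iteratively:
  phi_{11} = rho(1)
  phi_{kk} = [rho(k) - sum_{j=1..k-1} phi_{k-1,j} rho(k-j)]
            / [1 - sum_{j=1..k-1} phi_{k-1,j} rho(j)],
  phi_{k,j} = phi_{k-1,j} - phi_{kk} phi_{k-1,k-j},  j = 1..k-1.
Step k = 1:
  phi_11 = rho(1) = 0.2542.
Step k = 2:
  phi_22 = [rho(2) - phi_11 rho(1)] / [1 - phi_11 rho(1)] = [-0.3797 - (0.2542)(0.2542)] / [1 - (0.2542)(0.2542)]
         = -0.44431764 / 0.93538236 = -0.475.
Therefore phi_{22} = -0.4750.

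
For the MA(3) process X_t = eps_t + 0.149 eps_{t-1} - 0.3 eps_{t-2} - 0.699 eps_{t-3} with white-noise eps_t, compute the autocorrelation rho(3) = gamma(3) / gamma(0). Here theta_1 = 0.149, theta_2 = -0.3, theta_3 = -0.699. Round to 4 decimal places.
\rho(3) = -0.4367

For an MA(q) process with theta_0 = 1, the autocovariance is
  gamma(k) = sigma^2 * sum_{i=0..q-k} theta_i * theta_{i+k},
and rho(k) = gamma(k) / gamma(0). Sigma^2 cancels.
  numerator   = (1)*(-0.699) = -0.699.
  denominator = (1)^2 + (0.149)^2 + (-0.3)^2 + (-0.699)^2 = 1.600802.
  rho(3) = -0.699 / 1.600802 = -0.4367.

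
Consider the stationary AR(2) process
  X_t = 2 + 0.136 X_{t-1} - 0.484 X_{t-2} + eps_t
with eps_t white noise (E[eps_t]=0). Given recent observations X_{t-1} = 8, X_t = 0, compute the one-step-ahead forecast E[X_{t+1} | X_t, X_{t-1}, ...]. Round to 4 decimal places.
E[X_{t+1} \mid \mathcal F_t] = -1.8720

For an AR(p) model X_t = c + sum_i phi_i X_{t-i} + eps_t, the
one-step-ahead conditional mean is
  E[X_{t+1} | X_t, ...] = c + sum_i phi_i X_{t+1-i}.
Substitute known values:
  E[X_{t+1} | ...] = 2 + (0.136) * (0) + (-0.484) * (8)
                   = -1.8720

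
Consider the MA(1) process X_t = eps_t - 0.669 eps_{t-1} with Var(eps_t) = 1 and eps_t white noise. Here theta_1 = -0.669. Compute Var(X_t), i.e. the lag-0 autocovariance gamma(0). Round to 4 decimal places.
\gamma(0) = 1.4476

For an MA(q) process X_t = eps_t + sum_i theta_i eps_{t-i} with
Var(eps_t) = sigma^2, the variance is
  gamma(0) = sigma^2 * (1 + sum_i theta_i^2).
  sum_i theta_i^2 = (-0.669)^2 = 0.447561.
  gamma(0) = 1 * (1 + 0.447561) = 1 * 1.447561 = 1.447561, which rounds to 1.4476.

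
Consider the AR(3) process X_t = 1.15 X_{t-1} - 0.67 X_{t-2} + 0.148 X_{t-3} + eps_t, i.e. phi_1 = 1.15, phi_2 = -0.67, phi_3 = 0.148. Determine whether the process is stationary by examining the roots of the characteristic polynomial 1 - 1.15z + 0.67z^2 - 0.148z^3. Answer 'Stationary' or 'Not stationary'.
\text{Stationary}

The AR(p) characteristic polynomial is P(z) = 1 - 1.15z + 0.67z^2 - 0.148z^3.
Stationarity requires all roots to lie outside the unit circle, i.e. |z| > 1 for every root.
Degree 3: look for a simple real root z0 first, then factor out (1 - z/z0) and solve the remaining quadratic.
Testing z0 = 2.5: P(2.5) = 1 + (-1.15)(2.5) + (0.67)(2.5)^2 + (-0.148)(2.5)^3
  = 1 + (-2.875) + (4.1875) + (-2.3125) = 0.  So z_0 = 2.5 is a root, |z_0| = 2.5.
Divide out the factor (1 - 0.4 z) = (1 - z/z0) (since 1/z0 = 0.4):
  P(z) = (1 - 0.4 z)(1 + (-0.75) z + (0.37) z^2)
  [check: z-coef -0.75 - (0.4) = -1.15; z^2-coef 0.37 - (0.4)(-0.75) = 0.67; z^3-coef -(0.4)(0.37) = -0.148.]
Remaining roots from the quadratic factor 1 + (-0.75) z + (0.37) z^2:
  Set 1 + (-0.75) z + (0.37) z^2 = 0, i.e. a z^2 + b z + c = 0 with a = 0.37, b = -0.75, c = 1.
  Discriminant D = b^2 - 4ac = (-0.75)^2 - 4*(0.37)*1 = 0.5625 - (1.48) = -0.9175.
  D < 0, so the roots are the complex-conjugate pair z = (-b +/- i sqrt(-D)) / (2a) = 1.0135 +/- 1.2944i.
  For a conjugate pair |z|^2 = z * conj(z) = (product of roots) = c/a = 1/(0.37) = 2.702703, so |z| = sqrt(2.702703) = 1.644 for both roots.
Moduli of all roots: 2.5000, 1.6440, 1.6440.
All moduli strictly greater than 1? Yes.
Verdict: Stationary.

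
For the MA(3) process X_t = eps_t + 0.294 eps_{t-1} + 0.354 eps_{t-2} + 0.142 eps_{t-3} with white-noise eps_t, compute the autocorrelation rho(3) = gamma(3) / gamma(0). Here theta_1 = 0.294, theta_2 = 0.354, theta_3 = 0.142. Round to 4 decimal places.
\rho(3) = 0.1153

For an MA(q) process with theta_0 = 1, the autocovariance is
  gamma(k) = sigma^2 * sum_{i=0..q-k} theta_i * theta_{i+k},
and rho(k) = gamma(k) / gamma(0). Sigma^2 cancels.
  numerator   = (1)*(0.142) = 0.142.
  denominator = (1)^2 + (0.294)^2 + (0.354)^2 + (0.142)^2 = 1.231916.
  rho(3) = 0.142 / 1.231916 = 0.1153.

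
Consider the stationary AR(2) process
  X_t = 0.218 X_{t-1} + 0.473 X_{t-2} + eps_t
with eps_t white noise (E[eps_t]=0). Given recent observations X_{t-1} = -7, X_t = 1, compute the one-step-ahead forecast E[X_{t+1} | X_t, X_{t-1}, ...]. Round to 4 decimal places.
E[X_{t+1} \mid \mathcal F_t] = -3.0930

For an AR(p) model X_t = c + sum_i phi_i X_{t-i} + eps_t, the
one-step-ahead conditional mean is
  E[X_{t+1} | X_t, ...] = c + sum_i phi_i X_{t+1-i}.
Substitute known values:
  E[X_{t+1} | ...] = (0.218) * (1) + (0.473) * (-7)
                   = -3.0930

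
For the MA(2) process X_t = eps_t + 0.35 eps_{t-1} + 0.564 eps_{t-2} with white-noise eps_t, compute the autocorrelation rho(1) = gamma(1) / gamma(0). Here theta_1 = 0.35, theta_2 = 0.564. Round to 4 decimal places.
\rho(1) = 0.3800

For an MA(q) process with theta_0 = 1, the autocovariance is
  gamma(k) = sigma^2 * sum_{i=0..q-k} theta_i * theta_{i+k},
and rho(k) = gamma(k) / gamma(0). Sigma^2 cancels.
  numerator   = (1)*(0.35) + (0.35)*(0.564) = 0.5474.
  denominator = (1)^2 + (0.35)^2 + (0.564)^2 = 1.440596.
  rho(1) = 0.5474 / 1.440596 = 0.3800.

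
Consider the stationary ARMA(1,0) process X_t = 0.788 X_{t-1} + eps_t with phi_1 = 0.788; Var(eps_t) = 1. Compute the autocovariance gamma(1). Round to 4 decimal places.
\gamma(1) = 2.0788

Multiply the model equation by X_{t-k} and take expectations. With theta_0 = psi_0 = 1 and psi_j the MA(infinity) weights, this gives
  gamma(k) - sum_i phi_i gamma(k-i) = c_k,
  c_k = sigma^2 * sum_{j=k..q} theta_j psi_{j-k}   (c_k = 0 for k > q),
using gamma(-m) = gamma(m).
Pure AR (q = 0): c_0 = sigma^2 = 1, c_k = 0 for k >= 1.
Equations for k = 0 and k = 1 (AR order 1):
  gamma(0) = phi_1 gamma(1) + c_0
  gamma(1) = phi_1 gamma(0) + c_1
Substituting the second into the first: gamma(0) (1 - phi_1^2) = c_0 + phi_1 c_1, so
  gamma(0) = c_0 / (1 - phi_1^2) = 1 / (1 - (0.788)^2) = 1 / 0.379056 = 2.638133.
  gamma(1) = phi_1 gamma(0) = (0.788)(2.638133) = 2.078849.
Therefore gamma(1) = 2.0788 (to 4 decimal places).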